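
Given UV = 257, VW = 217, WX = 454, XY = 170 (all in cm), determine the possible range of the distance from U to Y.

0 ≤ UY ≤ 1098 cm

The maximum is all hops collinear in one direction: 257 + 217 + 454 + 170 = 1098.
The longest hop is 454; the others sum to 644. Since 454 ≤ 644, the path can fold back on itself completely, so the minimum distance is 0.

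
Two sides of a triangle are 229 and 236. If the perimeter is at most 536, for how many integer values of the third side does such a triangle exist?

Triangle inequality: 7 < x < 465. Perimeter ≤ 536 gives x ≤ 536 − 229 − 236 = 71.
So 7 < x ≤ 71; integers 8 through 71: 64 values.

64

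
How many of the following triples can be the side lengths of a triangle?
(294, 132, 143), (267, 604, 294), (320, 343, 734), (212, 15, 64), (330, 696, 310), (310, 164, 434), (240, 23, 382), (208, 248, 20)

1

(132,143,294): 132+143 ≤ 294 → not valid
(267,294,604): 267+294 ≤ 604 → not valid
(320,343,734): 320+343 ≤ 734 → not valid
(15,64,212): 15+64 ≤ 212 → not valid
(310,330,696): 310+330 ≤ 696 → not valid
(164,310,434): 164+310 > 434 → valid
(23,240,382): 23+240 ≤ 382 → not valid
(20,208,248): 20+208 ≤ 248 → not valid
1 of the 8 triples forms a triangle.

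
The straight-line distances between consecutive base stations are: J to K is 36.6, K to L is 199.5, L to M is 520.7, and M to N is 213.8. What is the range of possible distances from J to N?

70.8 ≤ JN ≤ 970.6

The maximum is all hops collinear in one direction: 36.6 + 199.5 + 520.7 + 213.8 = 970.6.
The longest hop is 520.7; the others sum to 449.9. Folding the others back against it leaves at least 520.7 − 449.9 = 70.8.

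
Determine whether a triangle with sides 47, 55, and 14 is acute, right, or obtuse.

Compare the square of the longest side to the sum of squares of the other two: 14² + 47² = 2405 < 3025 = 55².

obtuse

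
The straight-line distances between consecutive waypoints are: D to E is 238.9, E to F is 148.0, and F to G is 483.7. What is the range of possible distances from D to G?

96.8 ≤ DG ≤ 870.6

The maximum is all hops collinear in one direction: 238.9 + 148.0 + 483.7 = 870.6.
The longest hop is 483.7; the others sum to 386.9. Folding the others back against it leaves at least 483.7 − 386.9 = 96.8.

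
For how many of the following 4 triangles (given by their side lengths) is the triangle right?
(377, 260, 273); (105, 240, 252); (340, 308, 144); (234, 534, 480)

3

(377,260,273): 260²+273² = 142129 = 377² → right
(105,240,252): 105²+240² = 68625 > 63504 = 252² → acute
(340,308,144): 144²+308² = 115600 = 340² → right
(234,534,480): 234²+480² = 285156 = 534² → right
3 of the 4 are right.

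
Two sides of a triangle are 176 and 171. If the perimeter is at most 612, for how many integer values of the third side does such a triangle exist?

260

Triangle inequality: 5 < x < 347. Perimeter ≤ 612 gives x ≤ 612 − 176 − 171 = 265.
So 5 < x ≤ 265; integers 6 through 265: 260 values.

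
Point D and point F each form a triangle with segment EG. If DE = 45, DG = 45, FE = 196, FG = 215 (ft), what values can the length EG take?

19 < EG < 90

From triangle DEG: |45 − 45| < EG < 45 + 45, i.e. 0 < EG < 90.
From triangle FEG: 19 < EG < 411.
Both must hold, so EG lies in the intersection.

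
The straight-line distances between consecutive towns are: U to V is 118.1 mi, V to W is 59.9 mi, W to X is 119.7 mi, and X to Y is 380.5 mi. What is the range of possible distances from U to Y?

82.8 ≤ UY ≤ 678.2 mi

The maximum is all hops collinear in one direction: 118.1 + 59.9 + 119.7 + 380.5 = 678.2.
The longest hop is 380.5; the others sum to 297.7. Folding the others back against it leaves at least 380.5 − 297.7 = 82.8.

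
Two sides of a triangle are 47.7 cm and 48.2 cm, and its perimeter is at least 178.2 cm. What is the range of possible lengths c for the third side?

82.3 ≤ c < 95.9 cm

Triangle inequality alone gives 0.5 < c < 95.9.
The perimeter condition gives c ≥ 178.2 − 47.7 − 48.2 = 82.3.
Intersecting the two: 82.3 ≤ c < 95.9.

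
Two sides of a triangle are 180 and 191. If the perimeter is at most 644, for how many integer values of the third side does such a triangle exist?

262

Triangle inequality: 11 < x < 371. Perimeter ≤ 644 gives x ≤ 644 − 180 − 191 = 273.
So 11 < x ≤ 273; integers 12 through 273: 262 values.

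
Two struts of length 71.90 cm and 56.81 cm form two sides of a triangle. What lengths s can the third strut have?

By the triangle inequality, s must be less than 71.90 + 56.81 = 128.71 and greater than |71.90 − 56.81| = 15.09.

15.09 < s < 128.71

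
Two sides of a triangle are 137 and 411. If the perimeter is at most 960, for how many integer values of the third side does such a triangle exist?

Triangle inequality: 274 < x < 548. Perimeter ≤ 960 gives x ≤ 960 − 137 − 411 = 412.
So 274 < x ≤ 412; integers 275 through 412: 138 values.

138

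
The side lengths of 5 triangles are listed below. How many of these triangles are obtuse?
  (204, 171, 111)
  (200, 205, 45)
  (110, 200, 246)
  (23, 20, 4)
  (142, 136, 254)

4

(204,171,111): 111²+171² = 41562 < 41616 = 204² → obtuse
(200,205,45): 45²+200² = 42025 = 205² → right
(110,200,246): 110²+200² = 52100 < 60516 = 246² → obtuse
(23,20,4): 4²+20² = 416 < 529 = 23² → obtuse
(142,136,254): 136²+142² = 38660 < 64516 = 254² → obtuse
4 of the 5 are obtuse.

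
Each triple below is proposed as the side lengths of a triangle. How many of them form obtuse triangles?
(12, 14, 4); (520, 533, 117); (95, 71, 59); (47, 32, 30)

(12,14,4): 4²+12² = 160 < 196 = 14² → obtuse
(520,533,117): 117²+520² = 284089 = 533² → right
(95,71,59): 59²+71² = 8522 < 9025 = 95² → obtuse
(47,32,30): 30²+32² = 1924 < 2209 = 47² → obtuse
3 of the 4 are obtuse.

3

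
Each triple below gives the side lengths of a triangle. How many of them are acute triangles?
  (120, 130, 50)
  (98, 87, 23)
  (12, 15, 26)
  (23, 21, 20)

1

(120,130,50): 50²+120² = 16900 = 130² → right
(98,87,23): 23²+87² = 8098 < 9604 = 98² → obtuse
(12,15,26): 12²+15² = 369 < 676 = 26² → obtuse
(23,21,20): 20²+21² = 841 > 529 = 23² → acute
1 of the 4 is acute.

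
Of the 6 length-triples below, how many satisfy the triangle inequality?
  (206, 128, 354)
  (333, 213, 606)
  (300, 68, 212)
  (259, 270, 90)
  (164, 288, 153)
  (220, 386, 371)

3

(128,206,354): 128+206 ≤ 354 → not valid
(213,333,606): 213+333 ≤ 606 → not valid
(68,212,300): 68+212 ≤ 300 → not valid
(90,259,270): 90+259 > 270 → valid
(153,164,288): 153+164 > 288 → valid
(220,371,386): 220+371 > 386 → valid
3 of the 6 triples form a triangle.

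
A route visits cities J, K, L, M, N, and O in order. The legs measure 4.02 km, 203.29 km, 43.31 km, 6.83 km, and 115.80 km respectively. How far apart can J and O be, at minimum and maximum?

The maximum is all hops collinear in one direction: 4.02 + 203.29 + 43.31 + 6.83 + 115.80 = 373.25.
The longest hop is 203.29; the others sum to 169.96. Folding the others back against it leaves at least 203.29 − 169.96 = 33.33.

33.33 ≤ JO ≤ 373.25 km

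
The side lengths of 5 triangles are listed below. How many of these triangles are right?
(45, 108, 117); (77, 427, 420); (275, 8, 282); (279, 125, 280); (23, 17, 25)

2

(45,108,117): 45²+108² = 13689 = 117² → right
(77,427,420): 77²+420² = 182329 = 427² → right
(275,8,282): 8²+275² = 75689 < 79524 = 282² → obtuse
(279,125,280): 125²+279² = 93466 > 78400 = 280² → acute
(23,17,25): 17²+23² = 818 > 625 = 25² → acute
2 of the 5 are right.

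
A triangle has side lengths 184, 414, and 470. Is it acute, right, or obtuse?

obtuse

Compare the square of the longest side to the sum of squares of the other two: 184² + 414² = 205252 < 220900 = 470².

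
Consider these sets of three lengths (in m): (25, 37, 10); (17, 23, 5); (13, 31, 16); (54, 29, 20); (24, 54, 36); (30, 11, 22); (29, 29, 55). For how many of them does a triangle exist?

(10,25,37): 10+25 ≤ 37 → not valid
(5,17,23): 5+17 ≤ 23 → not valid
(13,16,31): 13+16 ≤ 31 → not valid
(20,29,54): 20+29 ≤ 54 → not valid
(24,36,54): 24+36 > 54 → valid
(11,22,30): 11+22 > 30 → valid
(29,29,55): 29+29 > 55 → valid
3 of the 7 triples form a triangle.

3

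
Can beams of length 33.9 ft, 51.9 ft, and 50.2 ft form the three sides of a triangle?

Yes

The longest side is 51.9, and the other two sum to 84.1.
Since 84.1 > 51.9, the triangle inequality holds.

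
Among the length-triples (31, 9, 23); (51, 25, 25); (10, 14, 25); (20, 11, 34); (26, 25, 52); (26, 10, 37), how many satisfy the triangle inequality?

1

(9,23,31): 9+23 > 31 → valid
(25,25,51): 25+25 ≤ 51 → not valid
(10,14,25): 10+14 ≤ 25 → not valid
(11,20,34): 11+20 ≤ 34 → not valid
(25,26,52): 25+26 ≤ 52 → not valid
(10,26,37): 10+26 ≤ 37 → not valid
1 of the 6 triples forms a triangle.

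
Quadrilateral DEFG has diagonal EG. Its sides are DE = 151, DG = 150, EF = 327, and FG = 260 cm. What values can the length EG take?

67 < EG < 301

From triangle DEG: |151 − 150| < EG < 151 + 150, i.e. 1 < EG < 301.
From triangle FEG: 67 < EG < 587.
Both must hold, so EG lies in the intersection.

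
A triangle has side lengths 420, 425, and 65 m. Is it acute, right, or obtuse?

right

Compare the square of the longest side to the sum of squares of the other two: 65² + 420² = 180625 = 425².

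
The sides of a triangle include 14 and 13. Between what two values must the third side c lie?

1 < c < 27

By the triangle inequality, c must be less than 14 + 13 = 27 and greater than |14 − 13| = 1.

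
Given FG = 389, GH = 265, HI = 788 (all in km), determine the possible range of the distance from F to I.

The maximum is all hops collinear in one direction: 389 + 265 + 788 = 1442.
The longest hop is 788; the others sum to 654. Folding the others back against it leaves at least 788 − 654 = 134.

134 ≤ FI ≤ 1442 km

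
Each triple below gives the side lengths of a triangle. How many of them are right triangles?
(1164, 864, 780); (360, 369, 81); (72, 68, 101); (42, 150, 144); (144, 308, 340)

4

(1164,864,780): 780²+864² = 1354896 = 1164² → right
(360,369,81): 81²+360² = 136161 = 369² → right
(72,68,101): 68²+72² = 9808 < 10201 = 101² → obtuse
(42,150,144): 42²+144² = 22500 = 150² → right
(144,308,340): 144²+308² = 115600 = 340² → right
4 of the 5 are right.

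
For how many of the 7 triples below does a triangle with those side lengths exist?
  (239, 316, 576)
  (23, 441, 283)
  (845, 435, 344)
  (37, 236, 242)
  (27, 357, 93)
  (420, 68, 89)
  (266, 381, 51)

(239,316,576): 239+316 ≤ 576 → not valid
(23,283,441): 23+283 ≤ 441 → not valid
(344,435,845): 344+435 ≤ 845 → not valid
(37,236,242): 37+236 > 242 → valid
(27,93,357): 27+93 ≤ 357 → not valid
(68,89,420): 68+89 ≤ 420 → not valid
(51,266,381): 51+266 ≤ 381 → not valid
1 of the 7 triples forms a triangle.

1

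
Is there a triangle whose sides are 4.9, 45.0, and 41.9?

The longest side is 45.0, and the other two sum to 46.8.
Since 46.8 > 45.0, the triangle inequality holds.

Yes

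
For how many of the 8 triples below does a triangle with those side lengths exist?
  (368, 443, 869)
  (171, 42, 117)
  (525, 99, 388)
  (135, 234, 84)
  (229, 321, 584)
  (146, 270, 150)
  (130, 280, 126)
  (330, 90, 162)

1

(368,443,869): 368+443 ≤ 869 → not valid
(42,117,171): 42+117 ≤ 171 → not valid
(99,388,525): 99+388 ≤ 525 → not valid
(84,135,234): 84+135 ≤ 234 → not valid
(229,321,584): 229+321 ≤ 584 → not valid
(146,150,270): 146+150 > 270 → valid
(126,130,280): 126+130 ≤ 280 → not valid
(90,162,330): 90+162 ≤ 330 → not valid
1 of the 8 triples forms a triangle.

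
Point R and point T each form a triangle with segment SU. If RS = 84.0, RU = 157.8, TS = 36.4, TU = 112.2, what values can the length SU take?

75.8 < SU < 148.6

From triangle RSU: |84.0 − 157.8| < SU < 84.0 + 157.8, i.e. 73.8 < SU < 241.8.
From triangle TSU: 75.8 < SU < 148.6.
Both must hold, so SU lies in the intersection.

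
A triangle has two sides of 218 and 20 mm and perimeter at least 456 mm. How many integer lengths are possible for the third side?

Triangle inequality: 198 < x < 238. Perimeter ≥ 456 gives x ≥ 456 − 218 − 20 = 218.
So 218 ≤ x < 238; integers 218 through 237: 20 values.

20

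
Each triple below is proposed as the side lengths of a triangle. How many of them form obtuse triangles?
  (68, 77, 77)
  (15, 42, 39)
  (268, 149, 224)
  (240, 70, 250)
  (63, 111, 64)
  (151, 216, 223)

(68,77,77): 68²+77² = 10553 > 5929 = 77² → acute
(15,42,39): 15²+39² = 1746 < 1764 = 42² → obtuse
(268,149,224): 149²+224² = 72377 > 71824 = 268² → acute
(240,70,250): 70²+240² = 62500 = 250² → right
(63,111,64): 63²+64² = 8065 < 12321 = 111² → obtuse
(151,216,223): 151²+216² = 69457 > 49729 = 223² → acute
2 of the 6 are obtuse.

2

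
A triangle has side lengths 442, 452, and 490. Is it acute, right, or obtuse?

acute

Compare the square of the longest side to the sum of squares of the other two: 442² + 452² = 399668 > 240100 = 490².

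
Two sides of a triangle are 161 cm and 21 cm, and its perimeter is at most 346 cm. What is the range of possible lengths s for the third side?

Triangle inequality alone gives 140 < s < 182.
The perimeter condition gives s ≤ 346 − 161 − 21 = 164.
Intersecting the two: 140 < s ≤ 164.

140 < s ≤ 164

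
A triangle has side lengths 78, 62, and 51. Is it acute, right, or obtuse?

Compare the square of the longest side to the sum of squares of the other two: 51² + 62² = 6445 > 6084 = 78².

acute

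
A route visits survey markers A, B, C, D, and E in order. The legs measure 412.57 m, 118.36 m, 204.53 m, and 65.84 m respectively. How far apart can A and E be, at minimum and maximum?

The maximum is all hops collinear in one direction: 412.57 + 118.36 + 204.53 + 65.84 = 801.30.
The longest hop is 412.57; the others sum to 388.73. Folding the others back against it leaves at least 412.57 − 388.73 = 23.84.

23.84 ≤ AE ≤ 801.30 m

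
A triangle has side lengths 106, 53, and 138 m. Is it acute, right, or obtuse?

Compare the square of the longest side to the sum of squares of the other two: 53² + 106² = 14045 < 19044 = 138².

obtuse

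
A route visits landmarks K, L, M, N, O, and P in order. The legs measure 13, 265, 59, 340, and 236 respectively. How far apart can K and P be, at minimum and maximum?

0 ≤ KP ≤ 913

The maximum is all hops collinear in one direction: 13 + 265 + 59 + 340 + 236 = 913.
The longest hop is 340; the others sum to 573. Since 340 ≤ 573, the path can fold back on itself completely, so the minimum distance is 0.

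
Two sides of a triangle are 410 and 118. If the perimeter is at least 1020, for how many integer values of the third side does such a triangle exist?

Triangle inequality: 292 < x < 528. Perimeter ≥ 1020 gives x ≥ 1020 − 410 − 118 = 492.
So 492 ≤ x < 528; integers 492 through 527: 36 values.

36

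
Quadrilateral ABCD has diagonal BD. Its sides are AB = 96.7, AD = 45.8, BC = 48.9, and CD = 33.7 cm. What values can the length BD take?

From triangle ABD: |96.7 − 45.8| < BD < 96.7 + 45.8, i.e. 50.9 < BD < 142.5.
From triangle CBD: 15.2 < BD < 82.6.
Both must hold, so BD lies in the intersection.

50.9 < BD < 82.6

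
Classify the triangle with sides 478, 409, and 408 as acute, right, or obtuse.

Compare the square of the longest side to the sum of squares of the other two: 408² + 409² = 333745 > 228484 = 478².

acute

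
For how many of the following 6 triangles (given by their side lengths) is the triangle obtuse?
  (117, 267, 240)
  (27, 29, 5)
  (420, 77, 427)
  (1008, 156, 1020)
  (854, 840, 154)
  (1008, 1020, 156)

(117,267,240): 117²+240² = 71289 = 267² → right
(27,29,5): 5²+27² = 754 < 841 = 29² → obtuse
(420,77,427): 77²+420² = 182329 = 427² → right
(1008,156,1020): 156²+1008² = 1040400 = 1020² → right
(854,840,154): 154²+840² = 729316 = 854² → right
(1008,1020,156): 156²+1008² = 1040400 = 1020² → right
1 of the 6 is obtuse.

1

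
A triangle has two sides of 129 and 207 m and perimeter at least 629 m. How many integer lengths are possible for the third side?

Triangle inequality: 78 < x < 336. Perimeter ≥ 629 gives x ≥ 629 − 129 − 207 = 293.
So 293 ≤ x < 336; integers 293 through 335: 43 values.

43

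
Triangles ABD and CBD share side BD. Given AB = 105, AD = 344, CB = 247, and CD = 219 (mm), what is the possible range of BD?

239 < BD < 449

From triangle ABD: |105 − 344| < BD < 105 + 344, i.e. 239 < BD < 449.
From triangle CBD: 28 < BD < 466.
Both must hold, so BD lies in the intersection.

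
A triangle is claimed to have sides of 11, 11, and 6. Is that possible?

The longest side is 11, and the other two sum to 17.
Since 17 > 11, the triangle inequality holds.

Yes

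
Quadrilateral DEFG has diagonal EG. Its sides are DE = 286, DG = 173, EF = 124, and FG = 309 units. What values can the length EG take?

From triangle DEG: |286 − 173| < EG < 286 + 173, i.e. 113 < EG < 459.
From triangle FEG: 185 < EG < 433.
Both must hold, so EG lies in the intersection.

185 < EG < 433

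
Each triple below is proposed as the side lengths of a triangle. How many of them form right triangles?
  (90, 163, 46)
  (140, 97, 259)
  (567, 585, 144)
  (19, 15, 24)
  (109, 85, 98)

1

(90,163,46): 46+90 ≤ 163, not a triangle
(140,97,259): 97+140 ≤ 259, not a triangle
(567,585,144): 144²+567² = 342225 = 585² → right
(19,15,24): 15²+19² = 586 > 576 = 24² → acute
(109,85,98): 85²+98² = 16829 > 11881 = 109² → acute
1 of the 5 is right.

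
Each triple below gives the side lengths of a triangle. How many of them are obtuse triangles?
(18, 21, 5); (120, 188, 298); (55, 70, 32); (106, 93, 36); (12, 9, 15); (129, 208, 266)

(18,21,5): 5²+18² = 349 < 441 = 21² → obtuse
(120,188,298): 120²+188² = 49744 < 88804 = 298² → obtuse
(55,70,32): 32²+55² = 4049 < 4900 = 70² → obtuse
(106,93,36): 36²+93² = 9945 < 11236 = 106² → obtuse
(12,9,15): 9²+12² = 225 = 15² → right
(129,208,266): 129²+208² = 59905 < 70756 = 266² → obtuse
5 of the 6 are obtuse.

5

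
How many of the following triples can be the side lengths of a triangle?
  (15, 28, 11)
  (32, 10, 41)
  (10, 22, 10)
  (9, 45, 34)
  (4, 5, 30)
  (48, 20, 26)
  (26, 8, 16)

1

(11,15,28): 11+15 ≤ 28 → not valid
(10,32,41): 10+32 > 41 → valid
(10,10,22): 10+10 ≤ 22 → not valid
(9,34,45): 9+34 ≤ 45 → not valid
(4,5,30): 4+5 ≤ 30 → not valid
(20,26,48): 20+26 ≤ 48 → not valid
(8,16,26): 8+16 ≤ 26 → not valid
1 of the 7 triples forms a triangle.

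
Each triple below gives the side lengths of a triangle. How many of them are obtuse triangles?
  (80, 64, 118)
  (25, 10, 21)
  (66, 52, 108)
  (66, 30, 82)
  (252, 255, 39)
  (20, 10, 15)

5

(80,64,118): 64²+80² = 10496 < 13924 = 118² → obtuse
(25,10,21): 10²+21² = 541 < 625 = 25² → obtuse
(66,52,108): 52²+66² = 7060 < 11664 = 108² → obtuse
(66,30,82): 30²+66² = 5256 < 6724 = 82² → obtuse
(252,255,39): 39²+252² = 65025 = 255² → right
(20,10,15): 10²+15² = 325 < 400 = 20² → obtuse
5 of the 6 are obtuse.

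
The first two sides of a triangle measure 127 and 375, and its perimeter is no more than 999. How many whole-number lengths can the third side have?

249

Triangle inequality: 248 < x < 502. Perimeter ≤ 999 gives x ≤ 999 − 127 − 375 = 497.
So 248 < x ≤ 497; integers 249 through 497: 249 values.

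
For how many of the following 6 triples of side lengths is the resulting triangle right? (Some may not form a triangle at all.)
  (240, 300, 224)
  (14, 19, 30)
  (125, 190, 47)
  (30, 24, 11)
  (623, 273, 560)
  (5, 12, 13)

2

(240,300,224): 224²+240² = 107776 > 90000 = 300² → acute
(14,19,30): 14²+19² = 557 < 900 = 30² → obtuse
(125,190,47): 47+125 ≤ 190, not a triangle
(30,24,11): 11²+24² = 697 < 900 = 30² → obtuse
(623,273,560): 273²+560² = 388129 = 623² → right
(5,12,13): 5²+12² = 169 = 13² → right
2 of the 6 are right.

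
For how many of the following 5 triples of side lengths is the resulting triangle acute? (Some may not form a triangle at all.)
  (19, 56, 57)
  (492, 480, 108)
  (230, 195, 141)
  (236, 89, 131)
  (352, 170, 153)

(19,56,57): 19²+56² = 3497 > 3249 = 57² → acute
(492,480,108): 108²+480² = 242064 = 492² → right
(230,195,141): 141²+195² = 57906 > 52900 = 230² → acute
(236,89,131): 89+131 ≤ 236, not a triangle
(352,170,153): 153+170 ≤ 352, not a triangle
2 of the 5 are acute.

2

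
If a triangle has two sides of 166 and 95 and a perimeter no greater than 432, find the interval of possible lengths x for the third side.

71 < x ≤ 171

Triangle inequality alone gives 71 < x < 261.
The perimeter condition gives x ≤ 432 − 166 − 95 = 171.
Intersecting the two: 71 < x ≤ 171.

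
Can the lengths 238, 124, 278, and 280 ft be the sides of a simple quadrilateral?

Yes

A quadrilateral exists iff every side is shorter than the sum of the others — equivalently, the longest side is less than the sum of the rest.
Longest side 280 < 640 (sum of the remaining 3), so yes.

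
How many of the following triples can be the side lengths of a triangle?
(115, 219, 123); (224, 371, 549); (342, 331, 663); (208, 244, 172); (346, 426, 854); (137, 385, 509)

(115,123,219): 115+123 > 219 → valid
(224,371,549): 224+371 > 549 → valid
(331,342,663): 331+342 > 663 → valid
(172,208,244): 172+208 > 244 → valid
(346,426,854): 346+426 ≤ 854 → not valid
(137,385,509): 137+385 > 509 → valid
5 of the 6 triples form a triangle.

5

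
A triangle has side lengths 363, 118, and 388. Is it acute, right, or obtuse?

Compare the square of the longest side to the sum of squares of the other two: 118² + 363² = 145693 < 150544 = 388².

obtuse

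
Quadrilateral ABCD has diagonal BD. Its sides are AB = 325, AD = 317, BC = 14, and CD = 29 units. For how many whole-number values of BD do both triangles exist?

From triangle ABD: 8 < BD < 642.
From triangle CBD: 15 < BD < 43.
Intersection: 15 < BD < 43, so integers 16 through 42: 27 values.

27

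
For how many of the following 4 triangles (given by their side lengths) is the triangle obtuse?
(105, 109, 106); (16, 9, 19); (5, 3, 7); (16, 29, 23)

3

(105,109,106): 105²+106² = 22261 > 11881 = 109² → acute
(16,9,19): 9²+16² = 337 < 361 = 19² → obtuse
(5,3,7): 3²+5² = 34 < 49 = 7² → obtuse
(16,29,23): 16²+23² = 785 < 841 = 29² → obtuse
3 of the 4 are obtuse.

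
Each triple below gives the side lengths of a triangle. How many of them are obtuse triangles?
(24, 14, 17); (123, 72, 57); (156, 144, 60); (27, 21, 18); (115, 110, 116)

(24,14,17): 14²+17² = 485 < 576 = 24² → obtuse
(123,72,57): 57²+72² = 8433 < 15129 = 123² → obtuse
(156,144,60): 60²+144² = 24336 = 156² → right
(27,21,18): 18²+21² = 765 > 729 = 27² → acute
(115,110,116): 110²+115² = 25325 > 13456 = 116² → acute
2 of the 5 are obtuse.

2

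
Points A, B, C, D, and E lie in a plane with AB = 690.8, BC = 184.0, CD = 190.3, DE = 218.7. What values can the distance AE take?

The maximum is all hops collinear in one direction: 690.8 + 184.0 + 190.3 + 218.7 = 1283.8.
The longest hop is 690.8; the others sum to 593.0. Folding the others back against it leaves at least 690.8 − 593.0 = 97.8.

97.8 ≤ AE ≤ 1283.8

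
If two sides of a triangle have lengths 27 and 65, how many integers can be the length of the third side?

53

The third side lies in the open interval (38, 92).
Integers from 39 to 91 inclusive: 91 − 39 + 1 = 53.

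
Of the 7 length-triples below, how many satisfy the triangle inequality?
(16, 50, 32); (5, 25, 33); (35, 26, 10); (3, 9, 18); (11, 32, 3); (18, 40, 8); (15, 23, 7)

(16,32,50): 16+32 ≤ 50 → not valid
(5,25,33): 5+25 ≤ 33 → not valid
(10,26,35): 10+26 > 35 → valid
(3,9,18): 3+9 ≤ 18 → not valid
(3,11,32): 3+11 ≤ 32 → not valid
(8,18,40): 8+18 ≤ 40 → not valid
(7,15,23): 7+15 ≤ 23 → not valid
1 of the 7 triples forms a triangle.

1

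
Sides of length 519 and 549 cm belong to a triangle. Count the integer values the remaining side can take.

1037

The third side lies in the open interval (30, 1068).
Integers from 31 to 1067 inclusive: 1067 − 31 + 1 = 1037.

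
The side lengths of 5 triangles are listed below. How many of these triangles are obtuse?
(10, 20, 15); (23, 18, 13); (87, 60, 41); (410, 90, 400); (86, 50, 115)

4

(10,20,15): 10²+15² = 325 < 400 = 20² → obtuse
(23,18,13): 13²+18² = 493 < 529 = 23² → obtuse
(87,60,41): 41²+60² = 5281 < 7569 = 87² → obtuse
(410,90,400): 90²+400² = 168100 = 410² → right
(86,50,115): 50²+86² = 9896 < 13225 = 115² → obtuse
4 of the 5 are obtuse.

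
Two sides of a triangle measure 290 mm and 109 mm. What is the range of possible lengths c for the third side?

181 < c < 399

By the triangle inequality, c must be less than 290 + 109 = 399 and greater than |290 − 109| = 181.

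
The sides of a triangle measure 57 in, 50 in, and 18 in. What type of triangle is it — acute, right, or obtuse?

obtuse

Compare the square of the longest side to the sum of squares of the other two: 18² + 50² = 2824 < 3249 = 57².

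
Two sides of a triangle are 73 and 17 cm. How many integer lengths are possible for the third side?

33

The third side lies in the open interval (56, 90).
Integers from 57 to 89 inclusive: 89 − 57 + 1 = 33.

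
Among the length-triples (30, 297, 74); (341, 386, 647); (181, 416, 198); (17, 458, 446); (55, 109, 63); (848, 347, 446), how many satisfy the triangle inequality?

(30,74,297): 30+74 ≤ 297 → not valid
(341,386,647): 341+386 > 647 → valid
(181,198,416): 181+198 ≤ 416 → not valid
(17,446,458): 17+446 > 458 → valid
(55,63,109): 55+63 > 109 → valid
(347,446,848): 347+446 ≤ 848 → not valid
3 of the 6 triples form a triangle.

3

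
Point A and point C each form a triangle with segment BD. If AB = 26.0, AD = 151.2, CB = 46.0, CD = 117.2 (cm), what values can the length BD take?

From triangle ABD: |26.0 − 151.2| < BD < 26.0 + 151.2, i.e. 125.2 < BD < 177.2.
From triangle CBD: 71.2 < BD < 163.2.
Both must hold, so BD lies in the intersection.

125.2 < BD < 163.2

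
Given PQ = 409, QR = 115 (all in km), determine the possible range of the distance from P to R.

By the triangle inequality, |409 − 115| ≤ PR ≤ 409 + 115.

294 ≤ PR ≤ 524 km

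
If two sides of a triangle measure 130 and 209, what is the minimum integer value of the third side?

80

The third side must be strictly greater than |130 − 209| = 79.
The smallest integer above 79 is 80.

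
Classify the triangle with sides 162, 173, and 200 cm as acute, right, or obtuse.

Compare the square of the longest side to the sum of squares of the other two: 162² + 173² = 56173 > 40000 = 200².

acute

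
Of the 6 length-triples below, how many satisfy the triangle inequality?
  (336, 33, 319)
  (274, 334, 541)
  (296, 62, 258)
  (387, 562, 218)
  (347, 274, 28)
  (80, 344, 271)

5

(33,319,336): 33+319 > 336 → valid
(274,334,541): 274+334 > 541 → valid
(62,258,296): 62+258 > 296 → valid
(218,387,562): 218+387 > 562 → valid
(28,274,347): 28+274 ≤ 347 → not valid
(80,271,344): 80+271 > 344 → valid
5 of the 6 triples form a triangle.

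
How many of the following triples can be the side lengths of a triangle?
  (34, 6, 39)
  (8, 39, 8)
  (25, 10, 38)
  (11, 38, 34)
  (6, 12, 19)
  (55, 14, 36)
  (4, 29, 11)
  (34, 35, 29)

3

(6,34,39): 6+34 > 39 → valid
(8,8,39): 8+8 ≤ 39 → not valid
(10,25,38): 10+25 ≤ 38 → not valid
(11,34,38): 11+34 > 38 → valid
(6,12,19): 6+12 ≤ 19 → not valid
(14,36,55): 14+36 ≤ 55 → not valid
(4,11,29): 4+11 ≤ 29 → not valid
(29,34,35): 29+34 > 35 → valid
3 of the 8 triples form a triangle.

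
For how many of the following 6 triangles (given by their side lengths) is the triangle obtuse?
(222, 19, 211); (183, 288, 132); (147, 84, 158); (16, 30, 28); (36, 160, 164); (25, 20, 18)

2

(222,19,211): 19²+211² = 44882 < 49284 = 222² → obtuse
(183,288,132): 132²+183² = 50913 < 82944 = 288² → obtuse
(147,84,158): 84²+147² = 28665 > 24964 = 158² → acute
(16,30,28): 16²+28² = 1040 > 900 = 30² → acute
(36,160,164): 36²+160² = 26896 = 164² → right
(25,20,18): 18²+20² = 724 > 625 = 25² → acute
2 of the 6 are obtuse.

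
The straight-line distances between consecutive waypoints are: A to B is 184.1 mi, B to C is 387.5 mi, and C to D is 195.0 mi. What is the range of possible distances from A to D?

8.4 ≤ AD ≤ 766.6 mi

The maximum is all hops collinear in one direction: 184.1 + 387.5 + 195.0 = 766.6.
The longest hop is 387.5; the others sum to 379.1. Folding the others back against it leaves at least 387.5 − 379.1 = 8.4.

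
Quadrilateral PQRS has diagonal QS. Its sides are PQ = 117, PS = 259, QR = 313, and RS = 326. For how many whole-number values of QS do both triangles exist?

From triangle PQS: 142 < QS < 376.
From triangle RQS: 13 < QS < 639.
Intersection: 142 < QS < 376, so integers 143 through 375: 233 values.

233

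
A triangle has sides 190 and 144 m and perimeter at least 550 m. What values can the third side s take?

216 ≤ s < 334

Triangle inequality alone gives 46 < s < 334.
The perimeter condition gives s ≥ 550 − 190 − 144 = 216.
Intersecting the two: 216 ≤ s < 334.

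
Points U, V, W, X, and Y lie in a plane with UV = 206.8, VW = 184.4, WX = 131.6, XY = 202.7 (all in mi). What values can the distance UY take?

The maximum is all hops collinear in one direction: 206.8 + 184.4 + 131.6 + 202.7 = 725.5.
The longest hop is 206.8; the others sum to 518.7. Since 206.8 ≤ 518.7, the path can fold back on itself completely, so the minimum distance is 0.

0 ≤ UY ≤ 725.5 mi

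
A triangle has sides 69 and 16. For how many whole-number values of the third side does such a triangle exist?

The third side lies in the open interval (53, 85).
Integers from 54 to 84 inclusive: 84 − 54 + 1 = 31.

31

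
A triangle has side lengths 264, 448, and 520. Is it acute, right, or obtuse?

Compare the square of the longest side to the sum of squares of the other two: 264² + 448² = 270400 = 520².

right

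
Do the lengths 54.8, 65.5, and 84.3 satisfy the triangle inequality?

The longest side is 84.3, and the other two sum to 120.3.
Since 120.3 > 84.3, the triangle inequality holds.

Yes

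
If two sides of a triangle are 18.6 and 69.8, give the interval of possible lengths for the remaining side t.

By the triangle inequality, t must be less than 18.6 + 69.8 = 88.4 and greater than |18.6 − 69.8| = 51.2.

51.2 < t < 88.4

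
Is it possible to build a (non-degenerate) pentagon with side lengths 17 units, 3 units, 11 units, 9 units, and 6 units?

Yes

A pentagon exists iff every side is shorter than the sum of the others — equivalently, the longest side is less than the sum of the rest.
Longest side 17 < 29 (sum of the remaining 4), so yes.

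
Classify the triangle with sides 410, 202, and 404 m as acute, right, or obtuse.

Compare the square of the longest side to the sum of squares of the other two: 202² + 404² = 204020 > 168100 = 410².

acute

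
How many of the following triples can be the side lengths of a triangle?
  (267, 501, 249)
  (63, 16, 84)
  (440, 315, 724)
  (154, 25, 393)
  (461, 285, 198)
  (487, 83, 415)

(249,267,501): 249+267 > 501 → valid
(16,63,84): 16+63 ≤ 84 → not valid
(315,440,724): 315+440 > 724 → valid
(25,154,393): 25+154 ≤ 393 → not valid
(198,285,461): 198+285 > 461 → valid
(83,415,487): 83+415 > 487 → valid
4 of the 6 triples form a triangle.

4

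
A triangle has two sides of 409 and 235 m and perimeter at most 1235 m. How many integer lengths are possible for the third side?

Triangle inequality: 174 < x < 644. Perimeter ≤ 1235 gives x ≤ 1235 − 409 − 235 = 591.
So 174 < x ≤ 591; integers 175 through 591: 417 values.

417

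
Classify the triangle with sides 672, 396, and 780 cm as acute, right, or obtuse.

right

Compare the square of the longest side to the sum of squares of the other two: 396² + 672² = 608400 = 780².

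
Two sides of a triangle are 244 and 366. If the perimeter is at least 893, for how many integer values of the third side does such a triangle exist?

Triangle inequality: 122 < x < 610. Perimeter ≥ 893 gives x ≥ 893 − 244 − 366 = 283.
So 283 ≤ x < 610; integers 283 through 609: 327 values.

327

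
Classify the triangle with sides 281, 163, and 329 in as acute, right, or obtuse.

Compare the square of the longest side to the sum of squares of the other two: 163² + 281² = 105530 < 108241 = 329².

obtuse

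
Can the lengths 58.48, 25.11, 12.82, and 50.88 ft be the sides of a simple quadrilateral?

A quadrilateral exists iff every side is shorter than the sum of the others — equivalently, the longest side is less than the sum of the rest.
Longest side 58.48 < 88.81 (sum of the remaining 3), so yes.

Yes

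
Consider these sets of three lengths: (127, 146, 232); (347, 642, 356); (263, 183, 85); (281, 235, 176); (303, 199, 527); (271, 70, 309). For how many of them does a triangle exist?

(127,146,232): 127+146 > 232 → valid
(347,356,642): 347+356 > 642 → valid
(85,183,263): 85+183 > 263 → valid
(176,235,281): 176+235 > 281 → valid
(199,303,527): 199+303 ≤ 527 → not valid
(70,271,309): 70+271 > 309 → valid
5 of the 6 triples form a triangle.

5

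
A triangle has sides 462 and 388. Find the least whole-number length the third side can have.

The third side must be strictly greater than |462 − 388| = 74.
The smallest integer above 74 is 75.

75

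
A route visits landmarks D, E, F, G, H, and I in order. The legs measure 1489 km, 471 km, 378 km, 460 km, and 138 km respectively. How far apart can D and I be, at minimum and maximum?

The maximum is all hops collinear in one direction: 1489 + 471 + 378 + 460 + 138 = 2936.
The longest hop is 1489; the others sum to 1447. Folding the others back against it leaves at least 1489 − 1447 = 42.

42 ≤ DI ≤ 2936 km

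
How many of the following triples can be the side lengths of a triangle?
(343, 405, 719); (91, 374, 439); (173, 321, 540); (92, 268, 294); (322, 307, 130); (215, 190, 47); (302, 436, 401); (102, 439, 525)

(343,405,719): 343+405 > 719 → valid
(91,374,439): 91+374 > 439 → valid
(173,321,540): 173+321 ≤ 540 → not valid
(92,268,294): 92+268 > 294 → valid
(130,307,322): 130+307 > 322 → valid
(47,190,215): 47+190 > 215 → valid
(302,401,436): 302+401 > 436 → valid
(102,439,525): 102+439 > 525 → valid
7 of the 8 triples form a triangle.

7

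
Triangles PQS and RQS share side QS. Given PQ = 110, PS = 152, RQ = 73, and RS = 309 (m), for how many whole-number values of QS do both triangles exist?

From triangle PQS: 42 < QS < 262.
From triangle RQS: 236 < QS < 382.
Intersection: 236 < QS < 262, so integers 237 through 261: 25 values.

25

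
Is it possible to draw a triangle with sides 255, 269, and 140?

The longest side is 269, and the other two sum to 395.
Since 395 > 269, the triangle inequality holds.

Yes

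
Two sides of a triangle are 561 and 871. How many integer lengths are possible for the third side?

1121

The third side lies in the open interval (310, 1432).
Integers from 311 to 1431 inclusive: 1431 − 311 + 1 = 1121.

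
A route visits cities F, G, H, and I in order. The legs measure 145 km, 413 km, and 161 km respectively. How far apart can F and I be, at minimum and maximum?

107 ≤ FI ≤ 719 km

The maximum is all hops collinear in one direction: 145 + 413 + 161 = 719.
The longest hop is 413; the others sum to 306. Folding the others back against it leaves at least 413 − 306 = 107.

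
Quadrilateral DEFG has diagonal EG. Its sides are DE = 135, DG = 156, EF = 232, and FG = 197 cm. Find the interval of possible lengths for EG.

35 < EG < 291

From triangle DEG: |135 − 156| < EG < 135 + 156, i.e. 21 < EG < 291.
From triangle FEG: 35 < EG < 429.
Both must hold, so EG lies in the intersection.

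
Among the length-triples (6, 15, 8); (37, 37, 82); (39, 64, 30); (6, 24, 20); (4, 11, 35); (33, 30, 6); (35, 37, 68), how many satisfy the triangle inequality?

4

(6,8,15): 6+8 ≤ 15 → not valid
(37,37,82): 37+37 ≤ 82 → not valid
(30,39,64): 30+39 > 64 → valid
(6,20,24): 6+20 > 24 → valid
(4,11,35): 4+11 ≤ 35 → not valid
(6,30,33): 6+30 > 33 → valid
(35,37,68): 35+37 > 68 → valid
4 of the 7 triples form a triangle.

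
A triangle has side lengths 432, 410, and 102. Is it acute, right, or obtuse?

Compare the square of the longest side to the sum of squares of the other two: 102² + 410² = 178504 < 186624 = 432².

obtuse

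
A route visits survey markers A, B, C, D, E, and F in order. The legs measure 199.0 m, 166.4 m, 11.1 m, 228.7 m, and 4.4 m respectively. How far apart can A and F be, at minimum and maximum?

The maximum is all hops collinear in one direction: 199.0 + 166.4 + 11.1 + 228.7 + 4.4 = 609.6.
The longest hop is 228.7; the others sum to 380.9. Since 228.7 ≤ 380.9, the path can fold back on itself completely, so the minimum distance is 0.

0 ≤ AF ≤ 609.6 m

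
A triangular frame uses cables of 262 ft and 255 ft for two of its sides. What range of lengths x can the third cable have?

By the triangle inequality, x must be less than 262 + 255 = 517 and greater than |262 − 255| = 7.

7 < x < 517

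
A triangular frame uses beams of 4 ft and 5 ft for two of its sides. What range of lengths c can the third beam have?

By the triangle inequality, c must be less than 4 + 5 = 9 and greater than |4 − 5| = 1.

1 < c < 9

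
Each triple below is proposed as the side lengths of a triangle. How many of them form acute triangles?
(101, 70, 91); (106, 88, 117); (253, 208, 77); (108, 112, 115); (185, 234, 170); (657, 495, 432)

(101,70,91): 70²+91² = 13181 > 10201 = 101² → acute
(106,88,117): 88²+106² = 18980 > 13689 = 117² → acute
(253,208,77): 77²+208² = 49193 < 64009 = 253² → obtuse
(108,112,115): 108²+112² = 24208 > 13225 = 115² → acute
(185,234,170): 170²+185² = 63125 > 54756 = 234² → acute
(657,495,432): 432²+495² = 431649 = 657² → right
4 of the 6 are acute.

4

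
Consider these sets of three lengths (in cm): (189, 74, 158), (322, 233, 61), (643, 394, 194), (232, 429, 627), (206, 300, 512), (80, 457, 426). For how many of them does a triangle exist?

(74,158,189): 74+158 > 189 → valid
(61,233,322): 61+233 ≤ 322 → not valid
(194,394,643): 194+394 ≤ 643 → not valid
(232,429,627): 232+429 > 627 → valid
(206,300,512): 206+300 ≤ 512 → not valid
(80,426,457): 80+426 > 457 → valid
3 of the 6 triples form a triangle.

3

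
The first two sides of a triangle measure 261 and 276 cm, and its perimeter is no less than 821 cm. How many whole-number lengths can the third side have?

253

Triangle inequality: 15 < x < 537. Perimeter ≥ 821 gives x ≥ 821 − 261 − 276 = 284.
So 284 ≤ x < 537; integers 284 through 536: 253 values.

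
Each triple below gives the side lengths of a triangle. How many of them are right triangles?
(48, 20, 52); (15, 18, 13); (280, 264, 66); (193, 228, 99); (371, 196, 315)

2

(48,20,52): 20²+48² = 2704 = 52² → right
(15,18,13): 13²+15² = 394 > 324 = 18² → acute
(280,264,66): 66²+264² = 74052 < 78400 = 280² → obtuse
(193,228,99): 99²+193² = 47050 < 51984 = 228² → obtuse
(371,196,315): 196²+315² = 137641 = 371² → right
2 of the 5 are right.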